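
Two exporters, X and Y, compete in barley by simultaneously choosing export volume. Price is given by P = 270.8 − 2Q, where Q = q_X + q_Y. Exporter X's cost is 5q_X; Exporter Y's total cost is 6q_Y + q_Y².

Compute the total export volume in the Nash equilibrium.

Exporter X's profit: π = q_X(270.8 − 2(q_X + q_Y)) − 5q_X.
∂π/∂q_X = 265.8 − 4q_X − 2q_Y = 0, so q_X = 66.45 − 0.5q_Y.
For Y: ∂π/∂q_Y = 264.8 − 6q_Y − 2q_X = 0 ⇒ q_Y = 662/15 − (1/3)q_X.
Substituting the second reaction function into the first: q_X = 66.45 − 0.5(662/15 − (1/3)q_X), which gives (5/6)q_X = 2663/60 ⇒ q_X = 53.26.
Then q_Y = 662/15 − (1/3)·53.26 = 26.38.
Total export volume: 53.26 + 26.38 = 79.64.

79.64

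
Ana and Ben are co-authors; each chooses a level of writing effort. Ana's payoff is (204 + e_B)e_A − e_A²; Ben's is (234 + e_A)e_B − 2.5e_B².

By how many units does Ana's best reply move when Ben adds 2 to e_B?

1

Expanding Ana's payoff: 204e_A + e_Be_A − e_A².
∂π/∂e_A = 204 + e_B − 2e_A = 0, so e_A = 102 + 0.5e_B.
The reaction-function slope is 0.5, so a 2-unit rise in e_B moves e_A by 0.5 × 2 = 1. Ana's best response rises — the actions are strategic complements.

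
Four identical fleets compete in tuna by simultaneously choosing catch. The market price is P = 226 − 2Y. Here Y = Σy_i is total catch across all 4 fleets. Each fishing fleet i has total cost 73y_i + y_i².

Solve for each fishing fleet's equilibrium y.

A representative fishing fleet's profit is π_i = y_i(226 − 2Y) − 73y_i − y_i², with Y = y_i + Σ_{j≠i} y_j.
First-order condition: 153 − 6y_i − 2Σ_{j≠i} y_j = 0.
Imposing symmetry (y_j = y for all j) turns Σ_{j≠i} y_j into 3y, so 153 = 12y and y = 12.75.

12.75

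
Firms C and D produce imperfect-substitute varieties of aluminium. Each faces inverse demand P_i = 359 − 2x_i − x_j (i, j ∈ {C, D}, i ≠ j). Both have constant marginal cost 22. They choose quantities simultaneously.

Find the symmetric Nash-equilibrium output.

Firm C's profit: π = x_C(359 − 2x_C − x_D) − 22x_C.
∂π/∂x_C = 337 − 4x_C − x_D = 0 ⇒ x_C = 84.25 − 0.25x_D.
The game is symmetric, so in equilibrium x_D = x_C: the reaction function gives 1.25x_C = 84.25, hence x_C = 67.4.

67.4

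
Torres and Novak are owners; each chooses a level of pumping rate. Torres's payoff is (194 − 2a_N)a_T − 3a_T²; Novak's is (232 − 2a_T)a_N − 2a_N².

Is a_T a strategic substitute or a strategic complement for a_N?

Expanding Torres's payoff: 194a_T − 2a_Na_T − 3a_T².
∂π/∂a_T = 194 − 2a_N − 6a_T = 0, so a_T = 97/3 − (1/3)a_N.
The best-response slope da_T/da_N = −1/3 < 0: the reaction function is downward-sloping, so the choices are strategic substitutes.

strategic substitutes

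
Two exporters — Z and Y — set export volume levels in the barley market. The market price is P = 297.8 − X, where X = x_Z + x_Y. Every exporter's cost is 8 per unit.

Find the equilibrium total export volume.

Exporter Z's profit: π = x_Z(297.8 − (x_Z + x_Y)) − 8x_Z.
∂π/∂x_Z = 289.8 − 2x_Z − x_Y = 0, so x_Z = 144.9 − 0.5x_Y.
By symmetry x_Y = x_Z; substituting into the reaction function, 1.5x_Z = 144.9 and x_Z = 96.6.
Total export volume: 96.6 + 96.6 = 193.2.

193.2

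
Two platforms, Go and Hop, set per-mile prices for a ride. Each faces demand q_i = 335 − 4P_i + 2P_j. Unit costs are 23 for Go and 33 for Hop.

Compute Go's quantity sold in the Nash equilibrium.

Go's profit: π = (P_{Go} − 23)(335 − 4P_{Go} + 2P_{Hop}).
∂π/∂P_{Go} = 427 − 8P_{Go} + 2P_{Hop} = 0 ⇒ P_{Go} = 53.375 + 0.25P_{Hop}.
Similarly P_{Hop} = 58.375 + 0.25P_{Go}.
Solving the two reaction functions simultaneously: (1 − (0.25)(0.25))P_{Go} = 53.375 + 0.25·58.375, so 0.9375P_{Go} = 2175/32 and P_{Go} = 72.5.
Then P_{Hop} = 58.375 + 0.25·72.5 = 76.5.
q_{Go} = 335 − 4·72.5 + 2·76.5 = 198.

198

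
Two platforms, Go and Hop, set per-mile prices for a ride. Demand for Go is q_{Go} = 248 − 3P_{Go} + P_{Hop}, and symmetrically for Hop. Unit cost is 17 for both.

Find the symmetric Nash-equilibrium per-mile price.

59.8

Go's profit: π = (P_{Go} − 17)(248 − 3P_{Go} + P_{Hop}).
∂π/∂P_{Go} = 299 − 6P_{Go} + P_{Hop} = 0 ⇒ P_{Go} = 299/6 + (1/6)P_{Hop}.
By symmetry P_{Hop} = P_{Go}; substituting into the reaction function, (5/6)P_{Go} = 299/6 and P_{Go} = 59.8.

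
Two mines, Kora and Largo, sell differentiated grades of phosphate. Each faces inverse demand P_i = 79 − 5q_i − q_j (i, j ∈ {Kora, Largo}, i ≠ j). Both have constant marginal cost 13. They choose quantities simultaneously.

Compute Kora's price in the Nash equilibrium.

43

Mine Kora's profit: π = q_{Kora}(79 − 5q_{Kora} − q_{Largo}) − 13q_{Kora}.
∂π/∂q_{Kora} = 66 − 10q_{Kora} − q_{Largo} = 0 ⇒ q_{Kora} = 6.6 − 0.1q_{Largo}.
By symmetry q_{Largo} = q_{Kora}; substituting into the reaction function, 1.1q_{Kora} = 6.6 and q_{Kora} = 6.
P_{Kora} = 79 − 5·6 − 6 = 43.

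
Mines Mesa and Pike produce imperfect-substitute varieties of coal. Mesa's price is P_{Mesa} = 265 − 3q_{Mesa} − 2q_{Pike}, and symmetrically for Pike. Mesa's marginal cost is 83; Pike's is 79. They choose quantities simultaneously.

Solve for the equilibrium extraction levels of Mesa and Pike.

Mine Mesa's profit: π = q_{Mesa}(265 − 3q_{Mesa} − 2q_{Pike}) − 83q_{Mesa}.
∂π/∂q_{Mesa} = 182 − 6q_{Mesa} − 2q_{Pike} = 0 ⇒ q_{Mesa} = 91/3 − (1/3)q_{Pike}.
Similarly q_{Pike} = 31 − (1/3)q_{Mesa}.
Plugging q_{Pike} into Mesa's best response: q_{Mesa} = 91/3 − (1/3)(31 − (1/3)q_{Mesa}) ⇒ (8/9)q_{Mesa} = 20, so q_{Mesa} = 22.5.
Then q_{Pike} = 31 − (1/3)·22.5 = 23.5.

22.5, 23.5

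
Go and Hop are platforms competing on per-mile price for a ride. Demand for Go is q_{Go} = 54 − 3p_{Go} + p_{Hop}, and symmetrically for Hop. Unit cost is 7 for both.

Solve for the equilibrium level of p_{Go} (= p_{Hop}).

Go's profit: π = (p_{Go} − 7)(54 − 3p_{Go} + p_{Hop}).
∂π/∂p_{Go} = 75 − 6p_{Go} + p_{Hop} = 0 ⇒ p_{Go} = 12.5 + (1/6)p_{Hop}.
Setting p_{Go} = p_{Hop} in the reaction function: p_{Go} = 12.5 + (1/6)p_{Go}, so p_{Go} = 12.5 / (5/6) = 15.

15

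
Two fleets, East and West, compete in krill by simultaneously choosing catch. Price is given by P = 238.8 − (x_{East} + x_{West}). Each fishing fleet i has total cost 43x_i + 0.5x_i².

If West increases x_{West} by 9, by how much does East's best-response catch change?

-3

Fishing fleet East's profit: π = x_{East}(238.8 − (x_{East} + x_{West})) − 43x_{East} − 0.5x_{East}².
∂π/∂x_{East} = 195.8 − 3x_{East} − x_{West} = 0, so x_{East} = 979/15 − (1/3)x_{West}.
The reaction-function slope is −1/3, so a 9-unit rise in x_{West} moves x_{East} by −1/3 × 9 = −3. East's best response falls — the actions are strategic substitutes.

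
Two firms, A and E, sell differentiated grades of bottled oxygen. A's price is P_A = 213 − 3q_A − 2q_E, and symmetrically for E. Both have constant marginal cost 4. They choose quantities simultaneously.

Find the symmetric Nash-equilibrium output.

Firm A's profit: π = q_A(213 − 3q_A − 2q_E) − 4q_A.
∂π/∂q_A = 209 − 6q_A − 2q_E = 0 ⇒ q_A = 209/6 − (1/3)q_E.
Setting q_A = q_E in the reaction function: q_A = 209/6 − (1/3)q_A, so q_A = (209/6) / (4/3) = 26.125.

26.125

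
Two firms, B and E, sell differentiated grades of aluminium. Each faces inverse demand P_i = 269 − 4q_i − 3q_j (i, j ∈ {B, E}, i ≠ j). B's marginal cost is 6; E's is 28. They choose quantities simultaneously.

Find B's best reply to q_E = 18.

26.125

Firm B's profit: π = q_B(269 − 4q_B − 3q_E) − 6q_B.
∂π/∂q_B = 263 − 8q_B − 3q_E = 0 ⇒ q_B = 32.875 − 0.375q_E.
At q_E = 18: q_B = 32.875 − 0.375·18 = 26.125.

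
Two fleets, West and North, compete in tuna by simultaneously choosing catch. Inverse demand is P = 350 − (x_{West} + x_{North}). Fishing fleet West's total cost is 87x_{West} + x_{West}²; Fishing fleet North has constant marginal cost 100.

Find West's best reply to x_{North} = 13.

62.5

Fishing fleet West's profit: π = x_{West}(350 − (x_{West} + x_{North})) − 87x_{West} − x_{West}².
∂π/∂x_{West} = 263 − 4x_{West} − x_{North} = 0, so x_{West} = 65.75 − 0.25x_{North}.
At x_{North} = 13: x_{West} = 65.75 − 0.25·13 = 62.5.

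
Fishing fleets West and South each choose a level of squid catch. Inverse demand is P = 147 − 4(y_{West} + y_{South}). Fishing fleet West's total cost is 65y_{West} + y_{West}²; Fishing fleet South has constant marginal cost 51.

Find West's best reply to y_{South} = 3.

Fishing fleet West's profit: π = y_{West}(147 − 4(y_{West} + y_{South})) − 65y_{West} − y_{West}².
∂π/∂y_{West} = 82 − 10y_{West} − 4y_{South} = 0, so y_{West} = 8.2 − 0.4y_{South}.
At y_{South} = 3: y_{West} = 8.2 − 0.4·3 = 7.

7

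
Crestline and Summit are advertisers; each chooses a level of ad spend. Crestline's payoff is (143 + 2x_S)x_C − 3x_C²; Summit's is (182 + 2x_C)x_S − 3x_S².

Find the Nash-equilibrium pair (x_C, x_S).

38.1875, 43.0625

Expanding Crestline's payoff: 143x_C + 2x_Sx_C − 3x_C².
∂π/∂x_C = 143 + 2x_S − 6x_C = 0, so x_C = 143/6 + (1/3)x_S.
Likewise for Summit: x_S = 91/3 + (1/3)x_C.
Plugging x_S into Crestline's best response: x_C = 143/6 + (1/3)(91/3 + (1/3)x_C) ⇒ (8/9)x_C = 611/18, so x_C = 38.1875.
Then x_S = 91/3 + (1/3)·38.1875 = 43.0625.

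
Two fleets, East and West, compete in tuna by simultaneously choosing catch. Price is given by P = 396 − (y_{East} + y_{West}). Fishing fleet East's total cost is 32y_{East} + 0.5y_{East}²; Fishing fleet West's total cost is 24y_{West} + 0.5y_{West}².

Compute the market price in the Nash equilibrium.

212

Fishing fleet East's profit: π = y_{East}(396 − (y_{East} + y_{West})) − 32y_{East} − 0.5y_{East}².
∂π/∂y_{East} = 364 − 3y_{East} − y_{West} = 0, so y_{East} = 364/3 − (1/3)y_{West}.
By the same steps for West: y_{West} = 124 − (1/3)y_{East}.
Substituting the second reaction function into the first: y_{East} = 364/3 − (1/3)(124 − (1/3)y_{East}), which gives (8/9)y_{East} = 80 ⇒ y_{East} = 90.
Then y_{West} = 124 − (1/3)·90 = 94.
Equilibrium price: P = 396 − 184 = 212.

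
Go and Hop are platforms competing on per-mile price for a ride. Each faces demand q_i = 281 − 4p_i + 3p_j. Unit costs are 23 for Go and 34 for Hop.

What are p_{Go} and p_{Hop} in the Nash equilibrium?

77, 81

Go's profit: π = (p_{Go} − 23)(281 − 4p_{Go} + 3p_{Hop}).
∂π/∂p_{Go} = 373 − 8p_{Go} + 3p_{Hop} = 0 ⇒ p_{Go} = 46.625 + 0.375p_{Hop}.
Similarly p_{Hop} = 52.125 + 0.375p_{Go}.
Plugging p_{Hop} into Go's best response: p_{Go} = 46.625 + 0.375(52.125 + 0.375p_{Go}) ⇒ (55/64)p_{Go} = 4235/64, so p_{Go} = 77.
Then p_{Hop} = 52.125 + 0.375·77 = 81.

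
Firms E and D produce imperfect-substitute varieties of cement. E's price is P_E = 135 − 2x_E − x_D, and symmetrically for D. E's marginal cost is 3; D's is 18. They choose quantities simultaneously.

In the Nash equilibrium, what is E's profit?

1501.52

Firm E's profit: π = x_E(135 − 2x_E − x_D) − 3x_E.
∂π/∂x_E = 132 − 4x_E − x_D = 0 ⇒ x_E = 33 − 0.25x_D.
Similarly x_D = 29.25 − 0.25x_E.
Solving the two reaction functions simultaneously: (1 − (−0.25)(−0.25))x_E = 33 − 0.25·29.25, so 0.9375x_E = 25.6875 and x_E = 27.4.
Then x_D = 29.25 − 0.25·27.4 = 22.4.
P_E = 135 − 2·27.4 − 22.4 = 57.8.
Profit = (57.8 − 3)·27.4 = 1501.52.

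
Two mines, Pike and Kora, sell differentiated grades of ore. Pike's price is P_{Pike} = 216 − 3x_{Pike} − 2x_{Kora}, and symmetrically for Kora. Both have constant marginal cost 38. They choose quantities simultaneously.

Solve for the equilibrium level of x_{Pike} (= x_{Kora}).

Mine Pike's profit: π = x_{Pike}(216 − 3x_{Pike} − 2x_{Kora}) − 38x_{Pike}.
∂π/∂x_{Pike} = 178 − 6x_{Pike} − 2x_{Kora} = 0 ⇒ x_{Pike} = 89/3 − (1/3)x_{Kora}.
The game is symmetric, so in equilibrium x_{Kora} = x_{Pike}: the reaction function gives (4/3)x_{Pike} = 89/3, hence x_{Pike} = 22.25.

22.25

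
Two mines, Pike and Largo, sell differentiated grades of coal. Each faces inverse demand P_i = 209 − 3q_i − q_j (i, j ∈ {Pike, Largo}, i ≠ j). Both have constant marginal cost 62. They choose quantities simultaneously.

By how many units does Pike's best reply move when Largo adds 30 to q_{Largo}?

-5

Mine Pike's profit: π = q_{Pike}(209 − 3q_{Pike} − q_{Largo}) − 62q_{Pike}.
∂π/∂q_{Pike} = 147 − 6q_{Pike} − q_{Largo} = 0 ⇒ q_{Pike} = 24.5 − (1/6)q_{Largo}.
The reaction-function slope is −1/6, so a 30-unit rise in q_{Largo} moves q_{Pike} by −1/6 × 30 = −5. Pike's best response falls — the actions are strategic substitutes.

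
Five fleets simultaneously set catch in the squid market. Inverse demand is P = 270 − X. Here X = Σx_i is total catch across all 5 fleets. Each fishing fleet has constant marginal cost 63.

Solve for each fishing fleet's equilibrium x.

A representative fishing fleet's profit is π_i = x_i(270 − X) − 63x_i, with X = x_i + Σ_{j≠i} x_j.
First-order condition: 207 − 2x_i − Σ_{j≠i} x_j = 0.
Imposing symmetry (x_j = x for all j) turns Σ_{j≠i} x_j into 4x, so 207 = 6x and x = 34.5.

34.5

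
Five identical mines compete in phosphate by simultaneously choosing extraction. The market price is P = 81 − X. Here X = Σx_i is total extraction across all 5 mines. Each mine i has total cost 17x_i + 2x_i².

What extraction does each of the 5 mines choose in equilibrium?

A representative mine's profit is π_i = x_i(81 − X) − 17x_i − 2x_i², with X = x_i + Σ_{j≠i} x_j.
First-order condition: 64 − 6x_i − Σ_{j≠i} x_j = 0.
In a symmetric equilibrium every mine chooses the same x, so Σ_{j≠i} x_j = 4x. The condition becomes 64 − 10x = 0, giving x = 64/10 = 6.4.

6.4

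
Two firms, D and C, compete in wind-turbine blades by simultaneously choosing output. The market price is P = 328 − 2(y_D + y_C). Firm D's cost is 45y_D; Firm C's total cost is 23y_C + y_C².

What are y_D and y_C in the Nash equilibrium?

Firm D's profit: π = y_D(328 − 2(y_D + y_C)) − 45y_D.
∂π/∂y_D = 283 − 4y_D − 2y_C = 0, so y_D = 70.75 − 0.5y_C.
For C: ∂π/∂y_C = 305 − 6y_C − 2y_D = 0 ⇒ y_C = 305/6 − (1/3)y_D.
Solving the two reaction functions simultaneously: (1 − (−0.5)(−1/3))y_D = 70.75 − 0.5·(305/6), so (5/6)y_D = 136/3 and y_D = 54.4.
Then y_C = 305/6 − (1/3)·54.4 = 32.7.

54.4, 32.7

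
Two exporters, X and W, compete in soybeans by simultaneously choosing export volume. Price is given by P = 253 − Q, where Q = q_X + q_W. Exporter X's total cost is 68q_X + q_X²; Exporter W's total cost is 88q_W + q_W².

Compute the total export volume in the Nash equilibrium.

Exporter X's profit: π = q_X(253 − (q_X + q_W)) − 68q_X − q_X².
∂π/∂q_X = 185 − 4q_X − q_W = 0, so q_X = 46.25 − 0.25q_W.
By the same steps for W: q_W = 41.25 − 0.25q_X.
Plugging q_W into X's best response: q_X = 46.25 − 0.25(41.25 − 0.25q_X) ⇒ 0.9375q_X = 35.9375, so q_X = 115/3.
Then q_W = 41.25 − 0.25·(115/3) = 95/3.
Total export volume: 115/3 + 95/3 = 70.

70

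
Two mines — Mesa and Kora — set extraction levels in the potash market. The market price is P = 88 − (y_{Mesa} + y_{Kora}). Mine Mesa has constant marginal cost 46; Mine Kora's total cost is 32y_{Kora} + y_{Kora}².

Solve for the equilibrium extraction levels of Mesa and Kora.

Mine Mesa's profit: π = y_{Mesa}(88 − (y_{Mesa} + y_{Kora})) − 46y_{Mesa}.
∂π/∂y_{Mesa} = 42 − 2y_{Mesa} − y_{Kora} = 0, so y_{Mesa} = 21 − 0.5y_{Kora}.
For Kora: ∂π/∂y_{Kora} = 56 − 4y_{Kora} − y_{Mesa} = 0 ⇒ y_{Kora} = 14 − 0.25y_{Mesa}.
Solving the two reaction functions simultaneously: (1 − (−0.5)(−0.25))y_{Mesa} = 21 − 0.5·14, so 0.875y_{Mesa} = 14 and y_{Mesa} = 16.
Then y_{Kora} = 14 − 0.25·16 = 10.

16, 10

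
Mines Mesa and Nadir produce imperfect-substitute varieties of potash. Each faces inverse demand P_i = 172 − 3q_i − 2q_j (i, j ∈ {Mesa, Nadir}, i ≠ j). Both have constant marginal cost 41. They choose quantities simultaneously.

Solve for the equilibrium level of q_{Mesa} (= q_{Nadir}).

16.375

Mine Mesa's profit: π = q_{Mesa}(172 − 3q_{Mesa} − 2q_{Nadir}) − 41q_{Mesa}.
∂π/∂q_{Mesa} = 131 − 6q_{Mesa} − 2q_{Nadir} = 0 ⇒ q_{Mesa} = 131/6 − (1/3)q_{Nadir}.
The game is symmetric, so in equilibrium q_{Nadir} = q_{Mesa}: the reaction function gives (4/3)q_{Mesa} = 131/6, hence q_{Mesa} = 16.375.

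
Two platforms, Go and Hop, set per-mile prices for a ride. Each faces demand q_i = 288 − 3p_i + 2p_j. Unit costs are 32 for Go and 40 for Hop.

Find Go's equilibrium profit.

Go's profit: π = (p_{Go} − 32)(288 − 3p_{Go} + 2p_{Hop}).
∂π/∂p_{Go} = 384 − 6p_{Go} + 2p_{Hop} = 0 ⇒ p_{Go} = 64 + (1/3)p_{Hop}.
Similarly p_{Hop} = 68 + (1/3)p_{Go}.
Solving the two reaction functions simultaneously: (1 − (1/3)(1/3))p_{Go} = 64 + (1/3)·68, so (8/9)p_{Go} = 260/3 and p_{Go} = 97.5.
Then p_{Hop} = 68 + (1/3)·97.5 = 100.5.
q_{Go} = 288 − 3·97.5 + 2·100.5 = 196.5.
Profit = (97.5 − 32)·196.5 = 12870.75.

12870.75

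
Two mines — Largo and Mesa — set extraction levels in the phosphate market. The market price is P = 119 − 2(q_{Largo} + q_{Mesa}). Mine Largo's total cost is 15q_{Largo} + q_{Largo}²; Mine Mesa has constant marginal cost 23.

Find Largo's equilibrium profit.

Mine Largo's profit: π = q_{Largo}(119 − 2(q_{Largo} + q_{Mesa})) − 15q_{Largo} − q_{Largo}².
∂π/∂q_{Largo} = 104 − 6q_{Largo} − 2q_{Mesa} = 0, so q_{Largo} = 52/3 − (1/3)q_{Mesa}.
For Mesa: ∂π/∂q_{Mesa} = 96 − 4q_{Mesa} − 2q_{Largo} = 0 ⇒ q_{Mesa} = 24 − 0.5q_{Largo}.
Solving the two reaction functions simultaneously: (1 − (−1/3)(−0.5))q_{Largo} = 52/3 − (1/3)·24, so (5/6)q_{Largo} = 28/3 and q_{Largo} = 11.2.
Then q_{Mesa} = 24 − 0.5·11.2 = 18.4.
Price P = 119 − 2·29.6 = 59.8.
Largo's profit: (59.8 − 15)·11.2 − (11.2)² = 376.32.

376.32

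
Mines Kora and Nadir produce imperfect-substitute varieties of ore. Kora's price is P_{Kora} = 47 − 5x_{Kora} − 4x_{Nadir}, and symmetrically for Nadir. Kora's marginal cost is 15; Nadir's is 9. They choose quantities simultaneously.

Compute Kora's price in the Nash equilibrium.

25

Mine Kora's profit: π = x_{Kora}(47 − 5x_{Kora} − 4x_{Nadir}) − 15x_{Kora}.
∂π/∂x_{Kora} = 32 − 10x_{Kora} − 4x_{Nadir} = 0 ⇒ x_{Kora} = 3.2 − 0.4x_{Nadir}.
Similarly x_{Nadir} = 3.8 − 0.4x_{Kora}.
Substituting the second reaction function into the first: x_{Kora} = 3.2 − 0.4(3.8 − 0.4x_{Kora}), which gives 0.84x_{Kora} = 1.68 ⇒ x_{Kora} = 2.
Then x_{Nadir} = 3.8 − 0.4·2 = 3.
P_{Kora} = 47 − 5·2 − 4·3 = 25.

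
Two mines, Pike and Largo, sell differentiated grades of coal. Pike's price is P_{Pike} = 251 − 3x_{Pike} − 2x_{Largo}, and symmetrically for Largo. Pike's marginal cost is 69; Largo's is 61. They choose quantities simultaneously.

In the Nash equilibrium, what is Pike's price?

135.75

Mine Pike's profit: π = x_{Pike}(251 − 3x_{Pike} − 2x_{Largo}) − 69x_{Pike}.
∂π/∂x_{Pike} = 182 − 6x_{Pike} − 2x_{Largo} = 0 ⇒ x_{Pike} = 91/3 − (1/3)x_{Largo}.
Similarly x_{Largo} = 95/3 − (1/3)x_{Pike}.
Solving the two reaction functions simultaneously: (1 − (−1/3)(−1/3))x_{Pike} = 91/3 − (1/3)·(95/3), so (8/9)x_{Pike} = 178/9 and x_{Pike} = 22.25.
Then x_{Largo} = 95/3 − (1/3)·22.25 = 24.25.
P_{Pike} = 251 − 3·22.25 − 2·24.25 = 135.75.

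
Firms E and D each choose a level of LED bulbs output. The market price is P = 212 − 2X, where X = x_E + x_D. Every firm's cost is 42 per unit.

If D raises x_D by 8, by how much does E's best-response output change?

-4

Firm E's profit: π = x_E(212 − 2(x_E + x_D)) − 42x_E.
∂π/∂x_E = 170 − 4x_E − 2x_D = 0, so x_E = 42.5 − 0.5x_D.
The reaction-function slope is −0.5, so an 8-unit rise in x_D moves x_E by −0.5 × 8 = −4. E's best response falls — the actions are strategic substitutes.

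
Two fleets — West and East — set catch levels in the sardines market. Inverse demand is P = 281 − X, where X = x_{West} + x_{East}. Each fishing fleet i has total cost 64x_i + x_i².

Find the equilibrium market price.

194.2

Fishing fleet West's profit: π = x_{West}(281 − (x_{West} + x_{East})) − 64x_{West} − x_{West}².
∂π/∂x_{West} = 217 − 4x_{West} − x_{East} = 0, so x_{West} = 54.25 − 0.25x_{East}.
The game is symmetric, so in equilibrium x_{East} = x_{West}: the reaction function gives 1.25x_{West} = 54.25, hence x_{West} = 43.4.
Equilibrium price: P = 281 − 86.8 = 194.2.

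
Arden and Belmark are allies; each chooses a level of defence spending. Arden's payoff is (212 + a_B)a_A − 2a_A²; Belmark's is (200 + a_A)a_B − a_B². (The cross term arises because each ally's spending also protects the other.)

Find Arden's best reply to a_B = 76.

72

Expanding Arden's payoff: 212a_A + a_Ba_A − 2a_A².
∂π/∂a_A = 212 + a_B − 4a_A = 0, so a_A = 53 + 0.25a_B.
At a_B = 76: a_A = 53 + 0.25·76 = 72.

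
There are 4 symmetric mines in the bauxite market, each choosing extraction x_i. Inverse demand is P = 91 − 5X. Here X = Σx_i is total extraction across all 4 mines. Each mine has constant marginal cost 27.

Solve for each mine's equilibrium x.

A representative mine's profit is π_i = x_i(91 − 5X) − 27x_i, with X = x_i + Σ_{j≠i} x_j.
First-order condition: 64 − 10x_i − 5Σ_{j≠i} x_j = 0.
With identical mines, set every x_j = x: then 64 − 10x − 15x = 0, i.e. x = 64/25 = 2.56.

2.56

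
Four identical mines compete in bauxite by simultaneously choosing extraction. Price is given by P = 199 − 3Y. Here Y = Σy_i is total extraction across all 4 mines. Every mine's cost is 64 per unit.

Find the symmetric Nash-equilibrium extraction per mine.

9

A representative mine's profit is π_i = y_i(199 − 3Y) − 64y_i, with Y = y_i + Σ_{j≠i} y_j.
First-order condition: 135 − 6y_i − 3Σ_{j≠i} y_j = 0.
Imposing symmetry (y_j = y for all j) turns Σ_{j≠i} y_j into 3y, so 135 = 15y and y = 9.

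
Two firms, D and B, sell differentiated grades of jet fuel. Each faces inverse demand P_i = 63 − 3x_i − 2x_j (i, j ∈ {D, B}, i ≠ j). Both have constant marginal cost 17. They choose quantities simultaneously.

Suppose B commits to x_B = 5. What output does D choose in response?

Firm D's profit: π = x_D(63 − 3x_D − 2x_B) − 17x_D.
∂π/∂x_D = 46 − 6x_D − 2x_B = 0 ⇒ x_D = 23/3 − (1/3)x_B.
At x_B = 5: x_D = 23/3 − (1/3)·5 = 6.

6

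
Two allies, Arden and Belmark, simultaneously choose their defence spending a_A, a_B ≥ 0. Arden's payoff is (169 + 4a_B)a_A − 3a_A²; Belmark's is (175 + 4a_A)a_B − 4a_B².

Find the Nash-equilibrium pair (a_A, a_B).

64.125, 53.9375

Expanding Arden's payoff: 169a_A + 4a_Ba_A − 3a_A².
∂π/∂a_A = 169 + 4a_B − 6a_A = 0, so a_A = 169/6 + (2/3)a_B.
Likewise for Belmark: a_B = 21.875 + 0.5a_A.
Substituting the second reaction function into the first: a_A = 169/6 + (2/3)(21.875 + 0.5a_A), which gives (2/3)a_A = 42.75 ⇒ a_A = 64.125.
Then a_B = 21.875 + 0.5·64.125 = 53.9375.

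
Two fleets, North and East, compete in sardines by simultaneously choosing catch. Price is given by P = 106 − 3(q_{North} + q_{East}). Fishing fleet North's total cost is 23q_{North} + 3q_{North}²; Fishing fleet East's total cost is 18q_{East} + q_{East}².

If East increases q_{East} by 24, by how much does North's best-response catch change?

-6

Fishing fleet North's profit: π = q_{North}(106 − 3(q_{North} + q_{East})) − 23q_{North} − 3q_{North}².
∂π/∂q_{North} = 83 − 12q_{North} − 3q_{East} = 0, so q_{North} = 83/12 − 0.25q_{East}.
The reaction-function slope is −0.25, so a 24-unit rise in q_{East} moves q_{North} by −0.25 × 24 = −6. North's best response falls — the actions are strategic substitutes.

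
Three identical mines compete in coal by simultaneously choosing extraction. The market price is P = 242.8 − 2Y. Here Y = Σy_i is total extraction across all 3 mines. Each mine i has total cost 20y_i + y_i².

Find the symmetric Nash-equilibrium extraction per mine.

22.28

A representative mine's profit is π_i = y_i(242.8 − 2Y) − 20y_i − y_i², with Y = y_i + Σ_{j≠i} y_j.
First-order condition: 222.8 − 6y_i − 2Σ_{j≠i} y_j = 0.
Imposing symmetry (y_j = y for all j) turns Σ_{j≠i} y_j into 2y, so 222.8 = 10y and y = 22.28.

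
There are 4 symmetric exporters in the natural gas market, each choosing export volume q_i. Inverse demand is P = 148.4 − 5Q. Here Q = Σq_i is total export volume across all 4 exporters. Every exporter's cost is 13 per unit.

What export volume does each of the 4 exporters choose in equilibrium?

5.416

A representative exporter's profit is π_i = q_i(148.4 − 5Q) − 13q_i, with Q = q_i + Σ_{j≠i} q_j.
First-order condition: 135.4 − 10q_i − 5Σ_{j≠i} q_j = 0.
Imposing symmetry (q_j = q for all j) turns Σ_{j≠i} q_j into 3q, so 135.4 = 25q and q = 5.416.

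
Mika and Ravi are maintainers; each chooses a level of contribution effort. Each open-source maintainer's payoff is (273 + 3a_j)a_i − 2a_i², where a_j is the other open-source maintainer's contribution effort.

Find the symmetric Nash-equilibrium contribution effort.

Mika's payoff is (273 + 3a_R)a_M − 2a_M².
∂π/∂a_M = 273 + 3a_R − 4a_M = 0, so a_M = 68.25 + 0.75a_R.
Setting a_M = a_R in the reaction function: a_M = 68.25 + 0.75a_M, so a_M = 68.25 / 0.25 = 273.

273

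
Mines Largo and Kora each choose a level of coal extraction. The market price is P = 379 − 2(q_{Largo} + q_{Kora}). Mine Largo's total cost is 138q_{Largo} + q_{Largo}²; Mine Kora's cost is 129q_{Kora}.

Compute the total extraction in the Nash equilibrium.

74.1

Mine Largo's profit: π = q_{Largo}(379 − 2(q_{Largo} + q_{Kora})) − 138q_{Largo} − q_{Largo}².
∂π/∂q_{Largo} = 241 − 6q_{Largo} − 2q_{Kora} = 0, so q_{Largo} = 241/6 − (1/3)q_{Kora}.
For Kora: ∂π/∂q_{Kora} = 250 − 4q_{Kora} − 2q_{Largo} = 0 ⇒ q_{Kora} = 62.5 − 0.5q_{Largo}.
Substituting the second reaction function into the first: q_{Largo} = 241/6 − (1/3)(62.5 − 0.5q_{Largo}), which gives (5/6)q_{Largo} = 58/3 ⇒ q_{Largo} = 23.2.
Then q_{Kora} = 62.5 − 0.5·23.2 = 50.9.
Total extraction: 23.2 + 50.9 = 74.1.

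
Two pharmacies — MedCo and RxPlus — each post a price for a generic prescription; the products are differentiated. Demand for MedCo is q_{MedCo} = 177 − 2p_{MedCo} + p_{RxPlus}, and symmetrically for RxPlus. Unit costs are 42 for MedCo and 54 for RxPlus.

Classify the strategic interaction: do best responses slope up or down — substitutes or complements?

MedCo's profit: π = (p_{MedCo} − 42)(177 − 2p_{MedCo} + p_{RxPlus}).
∂π/∂p_{MedCo} = 261 − 4p_{MedCo} + p_{RxPlus} = 0 ⇒ p_{MedCo} = 65.25 + 0.25p_{RxPlus}.
The best-response slope dp_{MedCo}/dp_{RxPlus} = 0.25 > 0: the reaction function is upward-sloping, so the choices are strategic complements.

strategic complements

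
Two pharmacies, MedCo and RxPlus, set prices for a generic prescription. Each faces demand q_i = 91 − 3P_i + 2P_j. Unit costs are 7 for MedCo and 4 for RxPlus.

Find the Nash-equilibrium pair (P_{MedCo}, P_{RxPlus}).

MedCo's profit: π = (P_{MedCo} − 7)(91 − 3P_{MedCo} + 2P_{RxPlus}).
∂π/∂P_{MedCo} = 112 − 6P_{MedCo} + 2P_{RxPlus} = 0 ⇒ P_{MedCo} = 56/3 + (1/3)P_{RxPlus}.
Similarly P_{RxPlus} = 103/6 + (1/3)P_{MedCo}.
Plugging P_{RxPlus} into MedCo's best response: P_{MedCo} = 56/3 + (1/3)(103/6 + (1/3)P_{MedCo}) ⇒ (8/9)P_{MedCo} = 439/18, so P_{MedCo} = 27.4375.
Then P_{RxPlus} = 103/6 + (1/3)·27.4375 = 26.3125.

27.4375, 26.3125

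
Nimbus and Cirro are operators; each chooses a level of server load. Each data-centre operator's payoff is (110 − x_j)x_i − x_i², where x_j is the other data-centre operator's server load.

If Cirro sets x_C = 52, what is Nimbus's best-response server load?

Nimbus's payoff is (110 − x_C)x_N − x_N².
∂π/∂x_N = 110 − x_C − 2x_N = 0, so x_N = 55 − 0.5x_C.
At x_C = 52: x_N = 55 − 0.5·52 = 29.

29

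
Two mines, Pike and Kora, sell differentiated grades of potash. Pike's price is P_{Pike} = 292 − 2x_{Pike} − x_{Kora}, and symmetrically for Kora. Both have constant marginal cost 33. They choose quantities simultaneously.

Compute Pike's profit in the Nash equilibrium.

5366.48

Mine Pike's profit: π = x_{Pike}(292 − 2x_{Pike} − x_{Kora}) − 33x_{Pike}.
∂π/∂x_{Pike} = 259 − 4x_{Pike} − x_{Kora} = 0 ⇒ x_{Pike} = 64.75 − 0.25x_{Kora}.
By symmetry x_{Kora} = x_{Pike}; substituting into the reaction function, 1.25x_{Pike} = 64.75 and x_{Pike} = 51.8.
P_{Pike} = 292 − 2·51.8 − 51.8 = 136.6.
Profit = (136.6 − 33)·51.8 = 5366.48.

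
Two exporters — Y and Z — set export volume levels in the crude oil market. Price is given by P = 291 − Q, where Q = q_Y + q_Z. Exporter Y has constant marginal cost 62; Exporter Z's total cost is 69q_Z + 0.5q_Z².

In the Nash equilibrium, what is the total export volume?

136

Exporter Y's profit: π = q_Y(291 − (q_Y + q_Z)) − 62q_Y.
∂π/∂q_Y = 229 − 2q_Y − q_Z = 0, so q_Y = 114.5 − 0.5q_Z.
For Z: ∂π/∂q_Z = 222 − 3q_Z − q_Y = 0 ⇒ q_Z = 74 − (1/3)q_Y.
Solving the two reaction functions simultaneously: (1 − (−0.5)(−1/3))q_Y = 114.5 − 0.5·74, so (5/6)q_Y = 77.5 and q_Y = 93.
Then q_Z = 74 − (1/3)·93 = 43.
Total export volume: 93 + 43 = 136.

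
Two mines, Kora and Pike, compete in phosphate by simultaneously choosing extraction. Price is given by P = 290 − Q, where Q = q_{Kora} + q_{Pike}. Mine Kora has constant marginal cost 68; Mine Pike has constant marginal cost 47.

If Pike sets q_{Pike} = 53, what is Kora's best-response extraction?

Mine Kora's profit: π = q_{Kora}(290 − (q_{Kora} + q_{Pike})) − 68q_{Kora}.
∂π/∂q_{Kora} = 222 − 2q_{Kora} − q_{Pike} = 0, so q_{Kora} = 111 − 0.5q_{Pike}.
At q_{Pike} = 53: q_{Kora} = 111 − 0.5·53 = 84.5.

84.5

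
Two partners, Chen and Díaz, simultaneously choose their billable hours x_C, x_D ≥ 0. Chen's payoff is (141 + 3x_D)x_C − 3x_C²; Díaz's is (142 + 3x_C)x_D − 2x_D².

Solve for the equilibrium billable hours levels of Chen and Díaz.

Expanding Chen's payoff: 141x_C + 3x_Dx_C − 3x_C².
∂π/∂x_C = 141 + 3x_D − 6x_C = 0, so x_C = 23.5 + 0.5x_D.
Likewise for Díaz: x_D = 35.5 + 0.75x_C.
Substituting the second reaction function into the first: x_C = 23.5 + 0.5(35.5 + 0.75x_C), which gives 0.625x_C = 41.25 ⇒ x_C = 66.
Then x_D = 35.5 + 0.75·66 = 85.

66, 85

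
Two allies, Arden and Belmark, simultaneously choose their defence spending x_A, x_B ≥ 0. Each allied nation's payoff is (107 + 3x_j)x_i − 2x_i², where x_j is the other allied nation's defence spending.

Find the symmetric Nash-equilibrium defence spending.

107

Arden's payoff is (107 + 3x_B)x_A − 2x_A².
∂π/∂x_A = 107 + 3x_B − 4x_A = 0, so x_A = 26.75 + 0.75x_B.
The game is symmetric, so in equilibrium x_B = x_A: the reaction function gives 0.25x_A = 26.75, hence x_A = 107.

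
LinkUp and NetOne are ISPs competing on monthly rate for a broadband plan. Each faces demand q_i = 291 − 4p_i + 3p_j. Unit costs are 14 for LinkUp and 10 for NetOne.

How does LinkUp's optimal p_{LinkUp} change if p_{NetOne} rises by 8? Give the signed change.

3

LinkUp's profit: π = (p_{LinkUp} − 14)(291 − 4p_{LinkUp} + 3p_{NetOne}).
∂π/∂p_{LinkUp} = 347 − 8p_{LinkUp} + 3p_{NetOne} = 0 ⇒ p_{LinkUp} = 43.375 + 0.375p_{NetOne}.
The reaction-function slope is 0.375, so an 8-unit rise in p_{NetOne} moves p_{LinkUp} by 0.375 × 8 = 3. LinkUp's best response rises — the actions are strategic complements.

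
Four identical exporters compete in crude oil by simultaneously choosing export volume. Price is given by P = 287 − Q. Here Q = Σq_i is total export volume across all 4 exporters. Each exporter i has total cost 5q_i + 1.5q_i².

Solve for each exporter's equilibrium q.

35.25

A representative exporter's profit is π_i = q_i(287 − Q) − 5q_i − 1.5q_i², with Q = q_i + Σ_{j≠i} q_j.
First-order condition: 282 − 5q_i − Σ_{j≠i} q_j = 0.
In a symmetric equilibrium every exporter chooses the same q, so Σ_{j≠i} q_j = 3q. The condition becomes 282 − 8q = 0, giving q = 282/8 = 35.25.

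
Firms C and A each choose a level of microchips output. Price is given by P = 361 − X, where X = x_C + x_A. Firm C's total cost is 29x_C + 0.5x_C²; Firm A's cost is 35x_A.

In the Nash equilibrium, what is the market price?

164.2

Firm C's profit: π = x_C(361 − (x_C + x_A)) − 29x_C − 0.5x_C².
∂π/∂x_C = 332 − 3x_C − x_A = 0, so x_C = 332/3 − (1/3)x_A.
For A: ∂π/∂x_A = 326 − 2x_A − x_C = 0 ⇒ x_A = 163 − 0.5x_C.
Substituting the second reaction function into the first: x_C = 332/3 − (1/3)(163 − 0.5x_C), which gives (5/6)x_C = 169/3 ⇒ x_C = 67.6.
Then x_A = 163 − 0.5·67.6 = 129.2.
Equilibrium price: P = 361 − 196.8 = 164.2.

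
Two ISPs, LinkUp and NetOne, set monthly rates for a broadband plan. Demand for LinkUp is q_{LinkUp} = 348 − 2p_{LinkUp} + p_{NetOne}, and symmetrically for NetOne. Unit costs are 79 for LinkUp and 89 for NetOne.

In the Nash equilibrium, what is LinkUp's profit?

16562

LinkUp's profit: π = (p_{LinkUp} − 79)(348 − 2p_{LinkUp} + p_{NetOne}).
∂π/∂p_{LinkUp} = 506 − 4p_{LinkUp} + p_{NetOne} = 0 ⇒ p_{LinkUp} = 126.5 + 0.25p_{NetOne}.
Similarly p_{NetOne} = 131.5 + 0.25p_{LinkUp}.
Plugging p_{NetOne} into LinkUp's best response: p_{LinkUp} = 126.5 + 0.25(131.5 + 0.25p_{LinkUp}) ⇒ 0.9375p_{LinkUp} = 159.375, so p_{LinkUp} = 170.
Then p_{NetOne} = 131.5 + 0.25·170 = 174.
q_{LinkUp} = 348 − 2·170 + 174 = 182.
Profit = (170 − 79)·182 = 16562.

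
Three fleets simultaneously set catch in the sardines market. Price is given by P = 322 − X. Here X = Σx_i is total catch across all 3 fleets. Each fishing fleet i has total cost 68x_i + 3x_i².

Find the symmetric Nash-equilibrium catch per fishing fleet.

25.4

A representative fishing fleet's profit is π_i = x_i(322 − X) − 68x_i − 3x_i², with X = x_i + Σ_{j≠i} x_j.
First-order condition: 254 − 8x_i − Σ_{j≠i} x_j = 0.
Imposing symmetry (x_j = x for all j) turns Σ_{j≠i} x_j into 2x, so 254 = 10x and x = 25.4.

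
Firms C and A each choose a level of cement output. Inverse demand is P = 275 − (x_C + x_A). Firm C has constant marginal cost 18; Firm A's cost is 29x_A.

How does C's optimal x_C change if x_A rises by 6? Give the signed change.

-3

Firm C's profit: π = x_C(275 − (x_C + x_A)) − 18x_C.
∂π/∂x_C = 257 − 2x_C − x_A = 0, so x_C = 128.5 − 0.5x_A.
The reaction-function slope is −0.5, so a 6-unit rise in x_A moves x_C by −0.5 × 6 = −3. C's best response falls — the actions are strategic substitutes.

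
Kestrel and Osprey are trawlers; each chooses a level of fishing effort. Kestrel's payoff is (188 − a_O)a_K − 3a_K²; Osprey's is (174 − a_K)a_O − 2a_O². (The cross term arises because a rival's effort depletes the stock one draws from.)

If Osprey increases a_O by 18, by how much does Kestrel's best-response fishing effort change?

-3

Expanding Kestrel's payoff: 188a_K − a_Oa_K − 3a_K².
∂π/∂a_K = 188 − a_O − 6a_K = 0, so a_K = 94/3 − (1/6)a_O.
The reaction-function slope is −1/6, so an 18-unit rise in a_O moves a_K by −1/6 × 18 = −3. Kestrel's best response falls — the actions are strategic substitutes.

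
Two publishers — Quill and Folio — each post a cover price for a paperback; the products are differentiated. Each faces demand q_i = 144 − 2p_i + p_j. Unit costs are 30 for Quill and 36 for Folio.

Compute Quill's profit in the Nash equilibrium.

Quill's profit: π = (p_{Quill} − 30)(144 − 2p_{Quill} + p_{Folio}).
∂π/∂p_{Quill} = 204 − 4p_{Quill} + p_{Folio} = 0 ⇒ p_{Quill} = 51 + 0.25p_{Folio}.
Similarly p_{Folio} = 54 + 0.25p_{Quill}.
Substituting the second reaction function into the first: p_{Quill} = 51 + 0.25(54 + 0.25p_{Quill}), which gives 0.9375p_{Quill} = 64.5 ⇒ p_{Quill} = 68.8.
Then p_{Folio} = 54 + 0.25·68.8 = 71.2.
q_{Quill} = 144 − 2·68.8 + 71.2 = 77.6.
Profit = (68.8 − 30)·77.6 = 3010.88.

3010.88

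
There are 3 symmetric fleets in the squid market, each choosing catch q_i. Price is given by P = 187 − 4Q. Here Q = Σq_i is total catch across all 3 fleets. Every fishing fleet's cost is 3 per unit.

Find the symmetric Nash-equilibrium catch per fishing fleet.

A representative fishing fleet's profit is π_i = q_i(187 − 4Q) − 3q_i, with Q = q_i + Σ_{j≠i} q_j.
First-order condition: 184 − 8q_i − 4Σ_{j≠i} q_j = 0.
With identical fishing fleets, set every q_j = q: then 184 − 8q − 8q = 0, i.e. q = 184/16 = 11.5.

11.5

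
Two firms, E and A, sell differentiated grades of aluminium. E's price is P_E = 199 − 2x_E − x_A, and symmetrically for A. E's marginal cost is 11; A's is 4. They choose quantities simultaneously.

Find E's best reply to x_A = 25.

40.75

Firm E's profit: π = x_E(199 − 2x_E − x_A) − 11x_E.
∂π/∂x_E = 188 − 4x_E − x_A = 0 ⇒ x_E = 47 − 0.25x_A.
At x_A = 25: x_E = 47 − 0.25·25 = 40.75.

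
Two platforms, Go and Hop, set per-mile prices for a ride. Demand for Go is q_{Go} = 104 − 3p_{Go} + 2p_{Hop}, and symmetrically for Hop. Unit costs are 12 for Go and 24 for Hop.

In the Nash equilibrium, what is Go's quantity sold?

75.75

Go's profit: π = (p_{Go} − 12)(104 − 3p_{Go} + 2p_{Hop}).
∂π/∂p_{Go} = 140 − 6p_{Go} + 2p_{Hop} = 0 ⇒ p_{Go} = 70/3 + (1/3)p_{Hop}.
Similarly p_{Hop} = 88/3 + (1/3)p_{Go}.
Substituting the second reaction function into the first: p_{Go} = 70/3 + (1/3)(88/3 + (1/3)p_{Go}), which gives (8/9)p_{Go} = 298/9 ⇒ p_{Go} = 37.25.
Then p_{Hop} = 88/3 + (1/3)·37.25 = 41.75.
q_{Go} = 104 − 3·37.25 + 2·41.75 = 75.75.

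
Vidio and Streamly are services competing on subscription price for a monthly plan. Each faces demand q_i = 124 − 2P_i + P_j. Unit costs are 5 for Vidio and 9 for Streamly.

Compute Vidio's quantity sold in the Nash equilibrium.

80.4

Vidio's profit: π = (P_{Vidio} − 5)(124 − 2P_{Vidio} + P_{Streamly}).
∂π/∂P_{Vidio} = 134 − 4P_{Vidio} + P_{Streamly} = 0 ⇒ P_{Vidio} = 33.5 + 0.25P_{Streamly}.
Similarly P_{Streamly} = 35.5 + 0.25P_{Vidio}.
Substituting the second reaction function into the first: P_{Vidio} = 33.5 + 0.25(35.5 + 0.25P_{Vidio}), which gives 0.9375P_{Vidio} = 42.375 ⇒ P_{Vidio} = 45.2.
Then P_{Streamly} = 35.5 + 0.25·45.2 = 46.8.
q_{Vidio} = 124 − 2·45.2 + 46.8 = 80.4.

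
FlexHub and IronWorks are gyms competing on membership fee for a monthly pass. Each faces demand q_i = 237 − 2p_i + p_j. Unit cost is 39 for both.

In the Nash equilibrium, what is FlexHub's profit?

8712

FlexHub's profit: π = (p_{FlexHub} − 39)(237 − 2p_{FlexHub} + p_{IronWorks}).
∂π/∂p_{FlexHub} = 315 − 4p_{FlexHub} + p_{IronWorks} = 0 ⇒ p_{FlexHub} = 78.75 + 0.25p_{IronWorks}.
By symmetry p_{IronWorks} = p_{FlexHub}; substituting into the reaction function, 0.75p_{FlexHub} = 78.75 and p_{FlexHub} = 105.
q_{FlexHub} = 237 − 2·105 + 105 = 132.
Profit = (105 − 39)·132 = 8712.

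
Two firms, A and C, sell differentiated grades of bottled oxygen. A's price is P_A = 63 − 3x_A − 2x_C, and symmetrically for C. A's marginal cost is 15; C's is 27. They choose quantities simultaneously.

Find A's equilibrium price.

Firm A's profit: π = x_A(63 − 3x_A − 2x_C) − 15x_A.
∂π/∂x_A = 48 − 6x_A − 2x_C = 0 ⇒ x_A = 8 − (1/3)x_C.
Similarly x_C = 6 − (1/3)x_A.
Solving the two reaction functions simultaneously: (1 − (−1/3)(−1/3))x_A = 8 − (1/3)·6, so (8/9)x_A = 6 and x_A = 6.75.
Then x_C = 6 − (1/3)·6.75 = 3.75.
P_A = 63 − 3·6.75 − 2·3.75 = 35.25.

35.25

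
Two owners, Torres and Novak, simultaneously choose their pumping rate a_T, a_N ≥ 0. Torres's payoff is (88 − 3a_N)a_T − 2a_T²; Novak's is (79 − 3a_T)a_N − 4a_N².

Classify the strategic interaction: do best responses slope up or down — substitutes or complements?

strategic substitutes

Expanding Torres's payoff: 88a_T − 3a_Na_T − 2a_T².
∂π/∂a_T = 88 − 3a_N − 4a_T = 0, so a_T = 22 − 0.75a_N.
The best-response slope da_T/da_N = −0.75 < 0: the reaction function is downward-sloping, so the choices are strategic substitutes.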